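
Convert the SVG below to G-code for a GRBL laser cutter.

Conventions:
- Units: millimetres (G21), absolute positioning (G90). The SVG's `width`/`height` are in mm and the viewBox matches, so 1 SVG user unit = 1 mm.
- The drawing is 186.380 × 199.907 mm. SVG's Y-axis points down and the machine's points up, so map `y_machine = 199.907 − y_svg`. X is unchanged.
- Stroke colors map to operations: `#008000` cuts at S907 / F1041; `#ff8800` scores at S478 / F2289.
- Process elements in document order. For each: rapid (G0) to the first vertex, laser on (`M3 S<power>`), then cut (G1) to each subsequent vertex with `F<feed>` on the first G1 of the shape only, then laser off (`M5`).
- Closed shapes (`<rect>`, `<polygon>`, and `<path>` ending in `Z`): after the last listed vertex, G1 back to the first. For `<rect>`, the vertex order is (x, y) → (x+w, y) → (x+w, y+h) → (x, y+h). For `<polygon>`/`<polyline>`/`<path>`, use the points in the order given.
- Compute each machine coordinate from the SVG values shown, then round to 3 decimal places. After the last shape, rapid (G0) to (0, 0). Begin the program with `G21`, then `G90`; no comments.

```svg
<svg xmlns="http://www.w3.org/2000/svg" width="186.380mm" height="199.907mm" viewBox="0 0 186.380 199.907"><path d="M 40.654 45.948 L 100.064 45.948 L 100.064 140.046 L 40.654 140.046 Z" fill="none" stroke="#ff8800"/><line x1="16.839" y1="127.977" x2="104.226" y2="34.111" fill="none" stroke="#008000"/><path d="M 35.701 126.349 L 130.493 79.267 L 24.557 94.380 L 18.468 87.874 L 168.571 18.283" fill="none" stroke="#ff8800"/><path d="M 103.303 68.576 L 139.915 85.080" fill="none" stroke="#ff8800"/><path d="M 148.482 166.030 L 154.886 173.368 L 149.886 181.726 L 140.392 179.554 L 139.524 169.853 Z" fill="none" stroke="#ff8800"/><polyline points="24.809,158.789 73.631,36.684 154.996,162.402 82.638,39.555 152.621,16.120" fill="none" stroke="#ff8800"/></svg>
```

G21
G90
G0 X40.654 Y153.959
M3 S478
G1 X100.064 Y153.959 F2289
G1 X100.064 Y59.861
G1 X40.654 Y59.861
G1 X40.654 Y153.959
M5
G0 X16.839 Y71.930
M3 S907
G1 X104.226 Y165.796 F1041
M5
G0 X35.701 Y73.558
M3 S478
G1 X130.493 Y120.640 F2289
G1 X24.557 Y105.527
G1 X18.468 Y112.033
G1 X168.571 Y181.624
M5
G0 X103.303 Y131.331
M3 S478
G1 X139.915 Y114.827 F2289
M5
G0 X148.482 Y33.877
M3 S478
G1 X154.886 Y26.539 F2289
G1 X149.886 Y18.181
G1 X140.392 Y20.353
G1 X139.524 Y30.054
G1 X148.482 Y33.877
M5
G0 X24.809 Y41.118
M3 S478
G1 X73.631 Y163.223 F2289
G1 X154.996 Y37.505
G1 X82.638 Y160.352
G1 X152.621 Y183.787
M5
G0 X0.000 Y0.000

1 u = 1 mm; y_m = 199.907 − y.

[1] `<path>` rectangle, #ff8800→score S478 F2289: (40.654,153.959) → (100.064,153.959) → (100.064,59.861) → (40.654,59.861) → (40.654,153.959) (closed)

[2] `<line>` line segment, #008000→cut S907 F1041: (16.839,71.930) → (104.226,165.796)

[3] `<path>` open polyline, #ff8800→score S478 F2289: (35.701,73.558) → (130.493,120.640) → (24.557,105.527) → (18.468,112.033) → (168.571,181.624)

[4] `<path>` line segment, #ff8800→score S478 F2289: (103.303,131.331) → (139.915,114.827)

[5] `<path>` regular polygon, #ff8800→score S478 F2289: (148.482,33.877) → (154.886,26.539) → (149.886,18.181) → (140.392,20.353) → (139.524,30.054) → (148.482,33.877) (closed)

[6] `<polyline>` open polyline, #ff8800→score S478 F2289: (24.809,41.118) → (73.631,163.223) → (154.996,37.505) → (82.638,160.352) → (152.621,183.787)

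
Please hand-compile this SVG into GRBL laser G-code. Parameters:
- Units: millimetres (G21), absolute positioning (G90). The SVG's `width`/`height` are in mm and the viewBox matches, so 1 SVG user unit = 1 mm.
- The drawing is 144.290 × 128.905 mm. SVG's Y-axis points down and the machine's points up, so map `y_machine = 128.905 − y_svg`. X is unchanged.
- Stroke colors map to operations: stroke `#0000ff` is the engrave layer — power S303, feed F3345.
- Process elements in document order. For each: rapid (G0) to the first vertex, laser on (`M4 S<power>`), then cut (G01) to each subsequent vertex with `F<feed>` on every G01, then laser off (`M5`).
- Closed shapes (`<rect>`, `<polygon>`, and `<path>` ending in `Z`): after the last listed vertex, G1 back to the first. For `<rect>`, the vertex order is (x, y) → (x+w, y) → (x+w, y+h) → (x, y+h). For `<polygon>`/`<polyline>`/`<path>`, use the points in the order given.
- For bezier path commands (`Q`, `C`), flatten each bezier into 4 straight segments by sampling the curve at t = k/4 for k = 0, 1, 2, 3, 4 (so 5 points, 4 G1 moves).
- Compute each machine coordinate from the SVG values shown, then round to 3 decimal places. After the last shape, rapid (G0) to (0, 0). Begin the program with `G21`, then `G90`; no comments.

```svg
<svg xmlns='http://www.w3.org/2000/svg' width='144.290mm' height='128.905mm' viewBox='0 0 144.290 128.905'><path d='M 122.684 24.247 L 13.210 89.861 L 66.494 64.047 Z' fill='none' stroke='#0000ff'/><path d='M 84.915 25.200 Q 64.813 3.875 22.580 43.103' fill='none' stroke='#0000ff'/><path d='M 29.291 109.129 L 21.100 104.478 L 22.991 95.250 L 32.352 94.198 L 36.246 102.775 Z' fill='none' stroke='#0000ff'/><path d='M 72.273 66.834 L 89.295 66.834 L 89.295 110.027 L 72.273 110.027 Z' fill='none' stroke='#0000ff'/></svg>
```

1 u = 1 mm; y_m = 128.905 − y.

[1] `<path>` closed polygon, #0000ff→engrave S303 F3345: (122.684,104.658) → (13.210,39.044) → (66.494,64.858) → (122.684,104.658) (closed)

[2] `<path>` quadratic bezier, #0000ff→engrave S303 F3345: (84.915,103.705) → (73.481,110.583) → (59.280,109.892) → (42.313,101.631) → (22.580,85.802)

[3] `<path>` regular polygon, #0000ff→engrave S303 F3345: (29.291,19.776) → (21.100,24.427) → (22.991,33.655) → (32.352,34.707) → (36.246,26.130) → (29.291,19.776) (closed)

[4] `<path>` rectangle, #0000ff→engrave S303 F3345: (72.273,62.071) → (89.295,62.071) → (89.295,18.878) → (72.273,18.878) → (72.273,62.071) (closed)

G21
G90
G0 X122.684 Y104.658
M4 S303
G01 X13.210 Y39.044 F3345
G01 X66.494 Y64.858 F3345
G01 X122.684 Y104.658 F3345
M5
G0 X84.915 Y103.705
M4 S303
G01 X73.481 Y110.583 F3345
G01 X59.280 Y109.892 F3345
G01 X42.313 Y101.631 F3345
G01 X22.580 Y85.802 F3345
M5
G0 X29.291 Y19.776
M4 S303
G01 X21.100 Y24.427 F3345
G01 X22.991 Y33.655 F3345
G01 X32.352 Y34.707 F3345
G01 X36.246 Y26.130 F3345
G01 X29.291 Y19.776 F3345
M5
G0 X72.273 Y62.071
M4 S303
G01 X89.295 Y62.071 F3345
G01 X89.295 Y18.878 F3345
G01 X72.273 Y18.878 F3345
G01 X72.273 Y62.071 F3345
M5
G0 X0.000 Y0.000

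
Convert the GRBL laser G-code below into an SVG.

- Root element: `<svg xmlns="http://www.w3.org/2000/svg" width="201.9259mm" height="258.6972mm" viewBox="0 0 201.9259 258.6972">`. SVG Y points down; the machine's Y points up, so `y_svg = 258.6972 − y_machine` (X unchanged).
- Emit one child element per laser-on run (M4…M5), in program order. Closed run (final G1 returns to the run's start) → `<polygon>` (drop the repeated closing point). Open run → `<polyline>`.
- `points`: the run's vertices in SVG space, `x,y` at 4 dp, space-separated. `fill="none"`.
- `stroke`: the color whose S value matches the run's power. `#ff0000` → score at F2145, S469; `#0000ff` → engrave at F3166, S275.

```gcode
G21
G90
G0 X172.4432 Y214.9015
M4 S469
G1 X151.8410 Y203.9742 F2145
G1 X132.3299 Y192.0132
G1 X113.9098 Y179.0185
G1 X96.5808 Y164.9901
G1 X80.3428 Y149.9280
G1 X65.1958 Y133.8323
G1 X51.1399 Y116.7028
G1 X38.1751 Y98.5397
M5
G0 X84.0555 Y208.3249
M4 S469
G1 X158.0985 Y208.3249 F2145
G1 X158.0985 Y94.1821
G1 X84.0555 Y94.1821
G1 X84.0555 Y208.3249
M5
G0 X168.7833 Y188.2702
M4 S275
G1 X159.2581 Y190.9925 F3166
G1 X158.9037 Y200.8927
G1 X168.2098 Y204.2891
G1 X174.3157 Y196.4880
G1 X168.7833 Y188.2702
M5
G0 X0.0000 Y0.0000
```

Machine Y-up, SVG Y-down with viewBox height 258.6972, so y_svg = 258.6972 − y_machine; X carries over.

Run 1: the run's S469 means `#ff0000` (score). The run is open, so emit a `<polyline>` with points (Y-flipped): 172.4432,43.7957 151.8410,54.7230 132.3299,66.6840 113.9098,79.6787 96.5808,93.7071 80.3428,108.7692 65.1958,124.8649 51.1399,141.9944 38.1751,160.1575.

Run 2: S469 ⇒ score layer `#ff0000`. The run returns to its start, so emit a `<polygon>` with points (Y-flipped): 84.0555,50.3723 158.0985,50.3723 158.0985,164.5151 84.0555,164.5151.

Run 3: the run's S275 means `#0000ff` (engrave). The run returns to its start, so emit a `<polygon>` with points (Y-flipped): 168.7833,70.4270 159.2581,67.7047 158.9037,57.8045 168.2098,54.4081 174.3157,62.2092.

<svg xmlns="http://www.w3.org/2000/svg" width="201.9259mm" height="258.6972mm" viewBox="0 0 201.9259 258.6972">
  <polyline points="172.4432,43.7957 151.8410,54.7230 132.3299,66.6840 113.9098,79.6787 96.5808,93.7071 80.3428,108.7692 65.1958,124.8649 51.1399,141.9944 38.1751,160.1575" fill="none" stroke="#ff0000"/>
  <polygon points="84.0555,50.3723 158.0985,50.3723 158.0985,164.5151 84.0555,164.5151" fill="none" stroke="#ff0000"/>
  <polygon points="168.7833,70.4270 159.2581,67.7047 158.9037,57.8045 168.2098,54.4081 174.3157,62.2092" fill="none" stroke="#0000ff"/>
</svg>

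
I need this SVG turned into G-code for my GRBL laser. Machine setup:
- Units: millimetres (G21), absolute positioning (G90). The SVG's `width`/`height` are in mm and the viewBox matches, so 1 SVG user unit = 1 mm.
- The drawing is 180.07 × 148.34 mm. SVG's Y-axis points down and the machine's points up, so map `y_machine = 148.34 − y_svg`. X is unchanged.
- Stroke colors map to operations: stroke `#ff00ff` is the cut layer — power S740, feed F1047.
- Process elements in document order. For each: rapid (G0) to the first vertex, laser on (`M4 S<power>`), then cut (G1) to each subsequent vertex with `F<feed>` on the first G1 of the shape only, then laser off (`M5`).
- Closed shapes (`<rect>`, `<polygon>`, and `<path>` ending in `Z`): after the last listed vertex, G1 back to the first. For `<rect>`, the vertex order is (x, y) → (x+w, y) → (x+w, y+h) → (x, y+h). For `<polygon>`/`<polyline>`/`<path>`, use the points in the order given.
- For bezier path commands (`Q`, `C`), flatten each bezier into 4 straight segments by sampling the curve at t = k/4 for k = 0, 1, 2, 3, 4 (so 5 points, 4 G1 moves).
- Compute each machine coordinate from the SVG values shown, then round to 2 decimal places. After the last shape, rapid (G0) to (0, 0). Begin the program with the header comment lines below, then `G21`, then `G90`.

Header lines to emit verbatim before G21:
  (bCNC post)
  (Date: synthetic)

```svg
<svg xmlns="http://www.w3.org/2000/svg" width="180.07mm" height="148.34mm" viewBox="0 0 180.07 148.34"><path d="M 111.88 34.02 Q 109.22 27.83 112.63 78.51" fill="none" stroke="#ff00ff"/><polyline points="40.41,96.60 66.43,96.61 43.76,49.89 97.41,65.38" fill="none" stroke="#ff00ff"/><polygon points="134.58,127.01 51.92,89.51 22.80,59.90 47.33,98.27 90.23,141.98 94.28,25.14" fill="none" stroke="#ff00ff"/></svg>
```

(bCNC post)
(Date: synthetic)
G21
G90
G0 X111.88 Y114.32
M4 S740
G1 X110.93 Y113.86 F1047
G1 X110.74 Y106.29
G1 X111.30 Y91.62
G1 X112.63 Y69.83
M5
G0 X40.41 Y51.74
M4 S740
G1 X66.43 Y51.73 F1047
G1 X43.76 Y98.45
G1 X97.41 Y82.96
M5
G0 X134.58 Y21.33
M4 S740
G1 X51.92 Y58.83 F1047
G1 X22.80 Y88.44
G1 X47.33 Y50.07
G1 X90.23 Y6.36
G1 X94.28 Y123.20
G1 X134.58 Y21.33
M5
G0 X0.00 Y0.00

Since the viewBox matches the mm dimensions, user units are millimetres directly. The only transform is the Y-flip y_m = 148.34 − y_svg.

Shape 1 is a quadratic bezier drawn with `<path>`. Its stroke #ff00ff means cut at S740, F1047. After flipping Y the toolpath is (111.88,114.32) → (110.93,113.86) → (110.74,106.29) → (111.30,91.62) → (112.63,69.83).

Shape 2 is a open polyline drawn with `<polyline>`. Its stroke #ff00ff means cut at S740, F1047. After flipping Y the toolpath is (40.41,51.74) → (66.43,51.73) → (43.76,98.45) → (97.41,82.96).

Shape 3 is a closed polygon drawn with `<polygon>`. Its stroke #ff00ff means cut at S740, F1047. After flipping Y the toolpath is (134.58,21.33) → (51.92,58.83) → (22.80,88.44) → (47.33,50.07) → (90.23,6.36) → (94.28,123.20) → (134.58,21.33), returning to the start.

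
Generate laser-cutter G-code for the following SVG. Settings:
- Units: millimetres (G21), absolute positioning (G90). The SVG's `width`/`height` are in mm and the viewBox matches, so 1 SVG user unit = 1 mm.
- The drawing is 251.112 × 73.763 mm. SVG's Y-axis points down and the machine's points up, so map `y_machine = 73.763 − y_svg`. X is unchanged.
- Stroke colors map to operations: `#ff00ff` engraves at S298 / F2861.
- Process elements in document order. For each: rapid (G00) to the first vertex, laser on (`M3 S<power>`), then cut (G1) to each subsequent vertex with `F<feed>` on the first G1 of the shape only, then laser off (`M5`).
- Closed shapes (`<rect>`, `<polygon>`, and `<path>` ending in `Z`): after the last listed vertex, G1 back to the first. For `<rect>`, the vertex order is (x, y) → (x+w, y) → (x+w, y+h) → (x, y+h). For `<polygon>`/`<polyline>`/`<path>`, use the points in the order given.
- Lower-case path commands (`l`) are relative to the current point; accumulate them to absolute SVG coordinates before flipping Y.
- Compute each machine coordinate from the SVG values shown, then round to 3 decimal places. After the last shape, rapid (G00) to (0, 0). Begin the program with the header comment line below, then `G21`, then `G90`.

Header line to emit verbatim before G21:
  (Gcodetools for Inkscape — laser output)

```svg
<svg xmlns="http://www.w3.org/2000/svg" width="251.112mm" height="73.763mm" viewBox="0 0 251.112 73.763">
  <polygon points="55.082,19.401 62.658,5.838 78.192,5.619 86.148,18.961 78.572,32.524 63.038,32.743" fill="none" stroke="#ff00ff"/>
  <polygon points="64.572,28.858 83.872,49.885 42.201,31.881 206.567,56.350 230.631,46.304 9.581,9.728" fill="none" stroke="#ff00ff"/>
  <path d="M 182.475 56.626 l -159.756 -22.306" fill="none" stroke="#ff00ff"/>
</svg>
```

(Gcodetools for Inkscape — laser output)
G21
G90
G00 X55.082 Y54.362
M3 S298
G1 X62.658 Y67.925 F2861
G1 X78.192 Y68.144
G1 X86.148 Y54.802
G1 X78.572 Y41.239
G1 X63.038 Y41.020
G1 X55.082 Y54.362
M5
G00 X64.572 Y44.905
M3 S298
G1 X83.872 Y23.878 F2861
G1 X42.201 Y41.882
G1 X206.567 Y17.413
G1 X230.631 Y27.459
G1 X9.581 Y64.035
G1 X64.572 Y44.905
M5
G00 X182.475 Y17.137
M3 S298
G1 X22.719 Y39.443 F2861
M5
G00 X0.000 Y0.000

1 u = 1 mm; y_m = 73.763 − y.

[1] `<polygon>` regular polygon, #ff00ff→engrave S298 F2861: (55.082,54.362) → (62.658,67.925) → (78.192,68.144) → (86.148,54.802) → (78.572,41.239) → (63.038,41.020) → (55.082,54.362) (closed)

[2] `<polygon>` closed polygon, #ff00ff→engrave S298 F2861: (64.572,44.905) → (83.872,23.878) → (42.201,41.882) → (206.567,17.413) → (230.631,27.459) → (9.581,64.035) → (64.572,44.905) (closed)

[3] `<path>` line segment, #ff00ff→engrave S298 F2861: (182.475,17.137) → (22.719,39.443)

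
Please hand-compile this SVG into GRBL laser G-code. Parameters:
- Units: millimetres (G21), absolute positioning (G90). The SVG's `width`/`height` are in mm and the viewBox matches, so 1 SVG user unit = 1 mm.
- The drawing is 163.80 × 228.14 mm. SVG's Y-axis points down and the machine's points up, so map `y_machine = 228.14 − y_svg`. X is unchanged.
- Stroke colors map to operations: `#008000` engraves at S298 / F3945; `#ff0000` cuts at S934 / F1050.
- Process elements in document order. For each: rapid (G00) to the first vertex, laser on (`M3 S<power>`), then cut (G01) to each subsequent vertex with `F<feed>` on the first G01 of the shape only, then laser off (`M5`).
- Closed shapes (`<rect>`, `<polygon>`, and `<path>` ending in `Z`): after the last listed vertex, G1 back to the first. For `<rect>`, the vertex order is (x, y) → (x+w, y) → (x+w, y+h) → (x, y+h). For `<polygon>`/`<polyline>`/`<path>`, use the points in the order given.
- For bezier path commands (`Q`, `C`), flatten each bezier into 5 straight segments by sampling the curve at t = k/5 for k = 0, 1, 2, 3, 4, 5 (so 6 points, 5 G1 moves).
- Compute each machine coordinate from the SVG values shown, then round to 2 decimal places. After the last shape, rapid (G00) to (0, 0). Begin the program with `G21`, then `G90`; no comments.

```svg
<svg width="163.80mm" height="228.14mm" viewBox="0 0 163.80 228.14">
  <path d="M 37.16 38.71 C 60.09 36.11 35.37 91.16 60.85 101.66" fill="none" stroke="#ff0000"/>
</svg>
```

1 u = 1 mm; y_m = 228.14 − y.

[1] `<path>` cubic bezier, #ff0000→cut S934 F1050: (37.16,189.43) → (45.98,184.89) → (48.07,171.42) → (48.11,153.92) → (50.80,137.31) → (60.85,126.48)

G21
G90
G00 X37.16 Y189.43
M3 S934
G01 X45.98 Y184.89 F1050
G01 X48.07 Y171.42
G01 X48.11 Y153.92
G01 X50.80 Y137.31
G01 X60.85 Y126.48
M5
G00 X0.00 Y0.00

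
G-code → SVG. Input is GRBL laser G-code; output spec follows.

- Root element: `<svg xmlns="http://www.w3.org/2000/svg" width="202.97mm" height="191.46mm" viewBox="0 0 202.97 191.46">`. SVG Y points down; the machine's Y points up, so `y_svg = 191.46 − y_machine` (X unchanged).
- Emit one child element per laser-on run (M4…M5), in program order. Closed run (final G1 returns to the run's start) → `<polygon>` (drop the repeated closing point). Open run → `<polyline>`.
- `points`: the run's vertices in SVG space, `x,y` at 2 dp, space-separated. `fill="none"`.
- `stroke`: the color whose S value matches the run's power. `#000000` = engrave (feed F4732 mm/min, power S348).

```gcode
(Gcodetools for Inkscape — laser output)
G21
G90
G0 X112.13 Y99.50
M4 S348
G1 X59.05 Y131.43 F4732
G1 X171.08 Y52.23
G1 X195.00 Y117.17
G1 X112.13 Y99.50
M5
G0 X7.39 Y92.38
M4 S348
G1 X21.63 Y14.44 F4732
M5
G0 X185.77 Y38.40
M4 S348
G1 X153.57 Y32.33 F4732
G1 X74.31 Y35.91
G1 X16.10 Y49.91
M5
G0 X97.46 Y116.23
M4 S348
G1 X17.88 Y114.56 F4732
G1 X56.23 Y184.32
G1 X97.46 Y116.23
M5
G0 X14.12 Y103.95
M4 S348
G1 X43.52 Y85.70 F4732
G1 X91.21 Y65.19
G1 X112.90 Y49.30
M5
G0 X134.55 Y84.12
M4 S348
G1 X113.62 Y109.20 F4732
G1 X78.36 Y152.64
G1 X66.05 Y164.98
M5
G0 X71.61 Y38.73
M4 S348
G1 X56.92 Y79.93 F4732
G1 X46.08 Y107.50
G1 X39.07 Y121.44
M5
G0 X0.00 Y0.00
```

y_svg = 191.46 − y_m. Every run uses S348, so all elements get stroke `#000000` (engrave).

[1] closed run; points: 112.13,91.96 59.05,60.03 171.08,139.23 195.00,74.29

[2] open run; points: 7.39,99.08 21.63,177.02

[3] open run; points: 185.77,153.06 153.57,159.13 74.31,155.55 16.10,141.55

[4] closed run; points: 97.46,75.23 17.88,76.90 56.23,7.14

[5] open run; points: 14.12,87.51 43.52,105.76 91.21,126.27 112.90,142.16

[6] open run; points: 134.55,107.34 113.62,82.26 78.36,38.82 66.05,26.48

[7] open run; points: 71.61,152.73 56.92,111.53 46.08,83.96 39.07,70.02

<svg xmlns="http://www.w3.org/2000/svg" width="202.97mm" height="191.46mm" viewBox="0 0 202.97 191.46">
  <polygon points="112.13,91.96 59.05,60.03 171.08,139.23 195.00,74.29" fill="none" stroke="#000000"/>
  <polyline points="7.39,99.08 21.63,177.02" fill="none" stroke="#000000"/>
  <polyline points="185.77,153.06 153.57,159.13 74.31,155.55 16.10,141.55" fill="none" stroke="#000000"/>
  <polygon points="97.46,75.23 17.88,76.90 56.23,7.14" fill="none" stroke="#000000"/>
  <polyline points="14.12,87.51 43.52,105.76 91.21,126.27 112.90,142.16" fill="none" stroke="#000000"/>
  <polyline points="134.55,107.34 113.62,82.26 78.36,38.82 66.05,26.48" fill="none" stroke="#000000"/>
  <polyline points="71.61,152.73 56.92,111.53 46.08,83.96 39.07,70.02" fill="none" stroke="#000000"/>
</svg>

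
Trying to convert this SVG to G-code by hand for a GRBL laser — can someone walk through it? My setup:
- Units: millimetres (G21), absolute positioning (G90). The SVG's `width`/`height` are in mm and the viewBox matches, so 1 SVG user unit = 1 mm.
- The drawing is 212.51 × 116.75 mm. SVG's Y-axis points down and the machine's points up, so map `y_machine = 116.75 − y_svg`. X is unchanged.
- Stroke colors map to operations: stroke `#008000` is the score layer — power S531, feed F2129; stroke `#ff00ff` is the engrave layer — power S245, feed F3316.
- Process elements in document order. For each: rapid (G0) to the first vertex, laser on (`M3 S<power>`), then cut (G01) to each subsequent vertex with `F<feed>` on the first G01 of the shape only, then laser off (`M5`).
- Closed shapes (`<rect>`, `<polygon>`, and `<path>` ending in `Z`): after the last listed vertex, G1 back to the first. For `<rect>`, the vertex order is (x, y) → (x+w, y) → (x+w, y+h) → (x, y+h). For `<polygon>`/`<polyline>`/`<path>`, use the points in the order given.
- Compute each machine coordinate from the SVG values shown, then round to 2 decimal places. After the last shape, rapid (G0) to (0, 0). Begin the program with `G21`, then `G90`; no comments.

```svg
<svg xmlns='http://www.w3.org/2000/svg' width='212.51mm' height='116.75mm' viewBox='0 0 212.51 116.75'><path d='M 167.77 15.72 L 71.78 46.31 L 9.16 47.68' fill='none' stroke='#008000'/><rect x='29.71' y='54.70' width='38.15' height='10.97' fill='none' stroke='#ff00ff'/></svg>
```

G21
G90
G0 X167.77 Y101.03
M3 S531
G01 X71.78 Y70.44 F2129
G01 X9.16 Y69.07
M5
G0 X29.71 Y62.05
M3 S245
G01 X67.86 Y62.05 F3316
G01 X67.86 Y51.08
G01 X29.71 Y51.08
G01 X29.71 Y62.05
M5
G0 X0.00 Y0.00

viewBox `0 0 212.51 116.75` with mm width/height → 1 unit = 1 mm. Flip: y_m = 116.75 − y_svg.

**Shape 1** — `<path>` open polyline, stroke `#008000` → score (S531, F2129). Machine vertices: (167.77,101.03) → (71.78,70.44) → (9.16,69.07). Open path.

**Shape 2** — `<rect>` rectangle, stroke `#ff00ff` → engrave (S245, F3316). Machine vertices: (29.71,62.05) → (67.86,62.05) → (67.86,51.08) → (29.71,51.08) → (29.71,62.05). Closed: final G1 returns to the first vertex.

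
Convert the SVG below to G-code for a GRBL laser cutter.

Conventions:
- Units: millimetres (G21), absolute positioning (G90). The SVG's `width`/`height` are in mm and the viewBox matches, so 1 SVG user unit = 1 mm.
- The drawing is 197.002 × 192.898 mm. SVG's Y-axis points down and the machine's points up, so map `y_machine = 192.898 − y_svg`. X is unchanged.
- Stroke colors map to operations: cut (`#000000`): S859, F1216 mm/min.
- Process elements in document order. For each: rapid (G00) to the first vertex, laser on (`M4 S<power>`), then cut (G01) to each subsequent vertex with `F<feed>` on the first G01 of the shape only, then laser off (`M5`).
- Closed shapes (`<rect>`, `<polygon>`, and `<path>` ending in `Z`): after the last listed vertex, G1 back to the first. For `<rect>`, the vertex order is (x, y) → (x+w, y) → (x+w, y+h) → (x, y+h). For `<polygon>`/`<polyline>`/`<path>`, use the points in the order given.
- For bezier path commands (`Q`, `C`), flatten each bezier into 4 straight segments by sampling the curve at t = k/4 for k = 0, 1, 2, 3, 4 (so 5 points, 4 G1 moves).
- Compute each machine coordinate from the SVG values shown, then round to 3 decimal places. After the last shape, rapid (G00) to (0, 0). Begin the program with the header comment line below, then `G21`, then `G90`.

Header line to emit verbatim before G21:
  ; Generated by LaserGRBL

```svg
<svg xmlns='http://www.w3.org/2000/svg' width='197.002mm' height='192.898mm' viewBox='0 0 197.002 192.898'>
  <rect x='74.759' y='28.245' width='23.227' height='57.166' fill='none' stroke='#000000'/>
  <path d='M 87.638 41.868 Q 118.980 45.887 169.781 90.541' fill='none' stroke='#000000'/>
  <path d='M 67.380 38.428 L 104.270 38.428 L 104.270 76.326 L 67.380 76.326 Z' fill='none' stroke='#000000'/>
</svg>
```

; Generated by LaserGRBL
G21
G90
G00 X74.759 Y164.653
M4 S859
G01 X97.986 Y164.653 F1216
G01 X97.986 Y107.487
G01 X74.759 Y107.487
G01 X74.759 Y164.653
M5
G00 X87.638 Y151.030
M4 S859
G01 X104.525 Y146.481 F1216
G01 X123.845 Y136.852
G01 X145.597 Y122.144
G01 X169.781 Y102.357
M5
G00 X67.380 Y154.470
M4 S859
G01 X104.270 Y154.470 F1216
G01 X104.270 Y116.572
G01 X67.380 Y116.572
G01 X67.380 Y154.470
M5
G00 X0.000 Y0.000

Since the viewBox matches the mm dimensions, user units are millimetres directly. The only transform is the Y-flip y_m = 192.898 − y_svg.

Shape 1 is a rectangle drawn with `<rect>`. Its stroke #000000 means cut at S859, F1216. After flipping Y the toolpath is (74.759,164.653) → (97.986,164.653) → (97.986,107.487) → (74.759,107.487) → (74.759,164.653), returning to the start.

Shape 2 is a quadratic bezier drawn with `<path>`. Its stroke #000000 means cut at S859, F1216. After flipping Y the toolpath is (87.638,151.030) → (104.525,146.481) → (123.845,136.852) → (145.597,122.144) → (169.781,102.357).

Shape 3 is a rectangle drawn with `<path>`. Its stroke #000000 means cut at S859, F1216. After flipping Y the toolpath is (67.380,154.470) → (104.270,154.470) → (104.270,116.572) → (67.380,116.572) → (67.380,154.470), returning to the start.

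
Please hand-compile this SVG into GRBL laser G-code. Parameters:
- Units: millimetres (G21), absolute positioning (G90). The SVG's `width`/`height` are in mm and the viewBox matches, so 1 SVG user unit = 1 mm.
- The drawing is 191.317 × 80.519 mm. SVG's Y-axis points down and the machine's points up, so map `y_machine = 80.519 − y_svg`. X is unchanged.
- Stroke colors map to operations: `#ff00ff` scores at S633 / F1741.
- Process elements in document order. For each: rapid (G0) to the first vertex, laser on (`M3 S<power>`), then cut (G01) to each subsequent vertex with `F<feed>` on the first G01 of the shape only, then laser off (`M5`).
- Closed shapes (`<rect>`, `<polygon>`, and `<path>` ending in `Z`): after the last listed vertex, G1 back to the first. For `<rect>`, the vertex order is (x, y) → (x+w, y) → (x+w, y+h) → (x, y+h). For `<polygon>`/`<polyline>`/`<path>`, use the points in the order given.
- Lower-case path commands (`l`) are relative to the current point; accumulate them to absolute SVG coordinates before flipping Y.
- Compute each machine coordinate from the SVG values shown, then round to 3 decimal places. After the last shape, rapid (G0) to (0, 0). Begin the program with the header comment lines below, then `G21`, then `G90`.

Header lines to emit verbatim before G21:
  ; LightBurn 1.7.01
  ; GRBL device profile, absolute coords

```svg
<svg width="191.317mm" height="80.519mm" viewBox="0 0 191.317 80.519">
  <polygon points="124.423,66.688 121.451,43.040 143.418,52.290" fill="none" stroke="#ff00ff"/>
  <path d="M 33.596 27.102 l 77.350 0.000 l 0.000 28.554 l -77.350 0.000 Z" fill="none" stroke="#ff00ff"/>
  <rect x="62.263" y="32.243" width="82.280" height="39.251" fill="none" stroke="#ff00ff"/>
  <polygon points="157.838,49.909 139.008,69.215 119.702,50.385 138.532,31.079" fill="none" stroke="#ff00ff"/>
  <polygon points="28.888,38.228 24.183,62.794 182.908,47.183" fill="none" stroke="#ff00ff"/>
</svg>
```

; LightBurn 1.7.01
; GRBL device profile, absolute coords
G21
G90
G0 X124.423 Y13.831
M3 S633
G01 X121.451 Y37.479 F1741
G01 X143.418 Y28.229
G01 X124.423 Y13.831
M5
G0 X33.596 Y53.417
M3 S633
G01 X110.946 Y53.417 F1741
G01 X110.946 Y24.863
G01 X33.596 Y24.863
G01 X33.596 Y53.417
M5
G0 X62.263 Y48.276
M3 S633
G01 X144.543 Y48.276 F1741
G01 X144.543 Y9.025
G01 X62.263 Y9.025
G01 X62.263 Y48.276
M5
G0 X157.838 Y30.610
M3 S633
G01 X139.008 Y11.304 F1741
G01 X119.702 Y30.134
G01 X138.532 Y49.440
G01 X157.838 Y30.610
M5
G0 X28.888 Y42.291
M3 S633
G01 X24.183 Y17.725 F1741
G01 X182.908 Y33.336
G01 X28.888 Y42.291
M5
G0 X0.000 Y0.000

1 u = 1 mm; y_m = 80.519 − y.

[1] `<polygon>` regular polygon, #ff00ff→score S633 F1741: (124.423,13.831) → (121.451,37.479) → (143.418,28.229) → (124.423,13.831) (closed)

[2] `<path>` rectangle, #ff00ff→score S633 F1741: (33.596,53.417) → (110.946,53.417) → (110.946,24.863) → (33.596,24.863) → (33.596,53.417) (closed)

[3] `<rect>` rectangle, #ff00ff→score S633 F1741: (62.263,48.276) → (144.543,48.276) → (144.543,9.025) → (62.263,9.025) → (62.263,48.276) (closed)

[4] `<polygon>` regular polygon, #ff00ff→score S633 F1741: (157.838,30.610) → (139.008,11.304) → (119.702,30.134) → (138.532,49.440) → (157.838,30.610) (closed)

[5] `<polygon>` closed polygon, #ff00ff→score S633 F1741: (28.888,42.291) → (24.183,17.725) → (182.908,33.336) → (28.888,42.291) (closed)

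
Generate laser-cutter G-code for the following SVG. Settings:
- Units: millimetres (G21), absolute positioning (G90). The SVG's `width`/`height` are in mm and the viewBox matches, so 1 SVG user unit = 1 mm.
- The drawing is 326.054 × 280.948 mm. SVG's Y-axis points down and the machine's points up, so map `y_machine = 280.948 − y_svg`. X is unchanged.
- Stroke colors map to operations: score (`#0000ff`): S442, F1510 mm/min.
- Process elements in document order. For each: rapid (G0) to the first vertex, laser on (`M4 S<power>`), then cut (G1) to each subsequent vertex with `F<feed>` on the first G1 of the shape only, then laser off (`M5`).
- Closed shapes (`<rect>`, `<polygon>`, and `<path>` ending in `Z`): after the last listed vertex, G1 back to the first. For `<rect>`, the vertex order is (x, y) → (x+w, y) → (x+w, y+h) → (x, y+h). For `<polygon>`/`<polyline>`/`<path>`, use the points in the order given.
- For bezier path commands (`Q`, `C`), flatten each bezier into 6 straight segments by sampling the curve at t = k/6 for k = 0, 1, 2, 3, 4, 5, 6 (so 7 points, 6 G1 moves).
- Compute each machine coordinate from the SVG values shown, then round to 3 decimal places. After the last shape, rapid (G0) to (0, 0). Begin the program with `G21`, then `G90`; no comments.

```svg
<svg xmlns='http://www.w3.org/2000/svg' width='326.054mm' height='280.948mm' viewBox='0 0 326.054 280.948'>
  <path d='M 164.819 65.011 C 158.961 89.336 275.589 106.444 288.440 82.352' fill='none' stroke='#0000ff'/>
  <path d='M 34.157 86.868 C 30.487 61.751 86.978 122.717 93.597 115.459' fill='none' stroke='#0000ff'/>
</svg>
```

G21
G90
G0 X164.819 Y215.937
M4 S442
G1 X171.050 Y204.533 F1510
G1 X191.410 Y195.276
G1 X219.614 Y189.110
G1 X249.377 Y186.979
G1 X274.414 Y189.826
G1 X288.440 Y198.596
M5
G0 X34.157 Y194.080
M4 S442
G1 X36.826 Y200.179 F1510
G1 X46.465 Y196.218
G1 X60.019 Y186.482
G1 X74.429 Y175.257
G1 X86.641 Y166.831
G1 X93.597 Y165.489
M5
G0 X0.000 Y0.000

1 u = 1 mm; y_m = 280.948 − y.

[1] `<path>` cubic bezier, #0000ff→score S442 F1510: (164.819,215.937) → (171.050,204.533) → (191.410,195.276) → (219.614,189.110) → (249.377,186.979) → (274.414,189.826) → (288.440,198.596)

[2] `<path>` cubic bezier, #0000ff→score S442 F1510: (34.157,194.080) → (36.826,200.179) → (46.465,196.218) → (60.019,186.482) → (74.429,175.257) → (86.641,166.831) → (93.597,165.489)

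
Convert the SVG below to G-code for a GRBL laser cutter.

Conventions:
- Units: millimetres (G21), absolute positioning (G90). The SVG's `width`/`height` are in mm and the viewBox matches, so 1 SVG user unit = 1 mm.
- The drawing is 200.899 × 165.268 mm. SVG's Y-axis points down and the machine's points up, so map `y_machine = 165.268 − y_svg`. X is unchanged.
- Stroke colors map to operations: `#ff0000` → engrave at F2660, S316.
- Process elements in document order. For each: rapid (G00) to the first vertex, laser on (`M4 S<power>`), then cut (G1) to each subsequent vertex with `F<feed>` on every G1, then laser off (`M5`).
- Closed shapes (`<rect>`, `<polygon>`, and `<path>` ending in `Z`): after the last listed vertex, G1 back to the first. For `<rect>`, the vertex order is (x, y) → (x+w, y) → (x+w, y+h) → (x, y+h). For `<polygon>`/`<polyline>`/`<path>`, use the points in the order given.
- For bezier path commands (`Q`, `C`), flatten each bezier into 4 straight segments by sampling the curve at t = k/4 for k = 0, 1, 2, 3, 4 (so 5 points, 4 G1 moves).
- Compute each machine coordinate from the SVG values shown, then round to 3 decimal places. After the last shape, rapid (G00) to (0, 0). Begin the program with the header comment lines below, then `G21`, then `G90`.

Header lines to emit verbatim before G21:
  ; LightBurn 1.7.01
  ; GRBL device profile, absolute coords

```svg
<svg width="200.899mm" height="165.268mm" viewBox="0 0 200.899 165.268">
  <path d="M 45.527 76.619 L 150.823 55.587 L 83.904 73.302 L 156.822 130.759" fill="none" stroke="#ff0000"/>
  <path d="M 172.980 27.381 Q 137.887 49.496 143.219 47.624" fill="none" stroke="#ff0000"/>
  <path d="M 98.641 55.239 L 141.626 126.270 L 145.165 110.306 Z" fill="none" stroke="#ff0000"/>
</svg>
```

; LightBurn 1.7.01
; GRBL device profile, absolute coords
G21
G90
G00 X45.527 Y88.649
M4 S316
G1 X150.823 Y109.681 F2660
G1 X83.904 Y91.966 F2660
G1 X156.822 Y34.509 F2660
M5
G00 X172.980 Y137.887
M4 S316
G1 X157.960 Y128.329 F2660
G1 X147.993 Y121.769 F2660
G1 X143.080 Y118.207 F2660
G1 X143.219 Y117.644 F2660
M5
G00 X98.641 Y110.029
M4 S316
G1 X141.626 Y38.998 F2660
G1 X145.165 Y54.962 F2660
G1 X98.641 Y110.029 F2660
M5
G00 X0.000 Y0.000

Since the viewBox matches the mm dimensions, user units are millimetres directly. The only transform is the Y-flip y_m = 165.268 − y_svg.

Shape 1 is a open polyline drawn with `<path>`. Its stroke #ff0000 means engrave at S316, F2660. After flipping Y the toolpath is (45.527,88.649) → (150.823,109.681) → (83.904,91.966) → (156.822,34.509).

Shape 2 is a quadratic bezier drawn with `<path>`. Its stroke #ff0000 means engrave at S316, F2660. After flipping Y the toolpath is (172.980,137.887) → (157.960,128.329) → (147.993,121.769) → (143.080,118.207) → (143.219,117.644).

Shape 3 is a closed polygon drawn with `<path>`. Its stroke #ff0000 means engrave at S316, F2660. After flipping Y the toolpath is (98.641,110.029) → (141.626,38.998) → (145.165,54.962) → (98.641,110.029), returning to the start.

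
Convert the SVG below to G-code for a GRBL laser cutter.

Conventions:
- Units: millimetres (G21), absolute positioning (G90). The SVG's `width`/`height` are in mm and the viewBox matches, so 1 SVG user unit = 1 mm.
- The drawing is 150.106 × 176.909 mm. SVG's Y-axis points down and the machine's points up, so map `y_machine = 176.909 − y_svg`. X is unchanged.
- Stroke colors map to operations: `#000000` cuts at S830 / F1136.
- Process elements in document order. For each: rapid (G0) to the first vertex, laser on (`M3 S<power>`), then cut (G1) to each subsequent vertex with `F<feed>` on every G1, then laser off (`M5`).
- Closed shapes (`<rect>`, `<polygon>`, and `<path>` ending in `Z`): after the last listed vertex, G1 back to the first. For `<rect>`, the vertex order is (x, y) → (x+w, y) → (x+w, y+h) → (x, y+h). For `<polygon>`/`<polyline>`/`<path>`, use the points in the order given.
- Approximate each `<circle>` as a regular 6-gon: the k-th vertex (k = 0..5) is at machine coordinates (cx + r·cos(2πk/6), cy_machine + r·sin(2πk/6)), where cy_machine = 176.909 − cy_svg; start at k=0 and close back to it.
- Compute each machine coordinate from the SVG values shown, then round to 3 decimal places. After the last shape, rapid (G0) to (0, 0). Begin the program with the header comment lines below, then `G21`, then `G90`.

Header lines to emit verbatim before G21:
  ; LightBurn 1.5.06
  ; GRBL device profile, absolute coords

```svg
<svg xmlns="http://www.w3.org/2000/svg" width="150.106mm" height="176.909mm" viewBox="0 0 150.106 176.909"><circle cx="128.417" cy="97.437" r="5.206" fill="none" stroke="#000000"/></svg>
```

viewBox `0 0 150.106 176.909` with mm width/height → 1 unit = 1 mm. Flip: y_m = 176.909 − y_svg.

**Shape 1** — `<circle>` circle, stroke `#000000` → cut (S830, F1136). Machine vertices: (133.623,79.472) → (131.020,83.981) → (125.814,83.981) → (123.211,79.472) → (125.814,74.963) → (131.020,74.963) → (133.623,79.472). Closed: final G1 returns to the first vertex.

; LightBurn 1.5.06
; GRBL device profile, absolute coords
G21
G90
G0 X133.623 Y79.472
M3 S830
G1 X131.020 Y83.981 F1136
G1 X125.814 Y83.981 F1136
G1 X123.211 Y79.472 F1136
G1 X125.814 Y74.963 F1136
G1 X131.020 Y74.963 F1136
G1 X133.623 Y79.472 F1136
M5
G0 X0.000 Y0.000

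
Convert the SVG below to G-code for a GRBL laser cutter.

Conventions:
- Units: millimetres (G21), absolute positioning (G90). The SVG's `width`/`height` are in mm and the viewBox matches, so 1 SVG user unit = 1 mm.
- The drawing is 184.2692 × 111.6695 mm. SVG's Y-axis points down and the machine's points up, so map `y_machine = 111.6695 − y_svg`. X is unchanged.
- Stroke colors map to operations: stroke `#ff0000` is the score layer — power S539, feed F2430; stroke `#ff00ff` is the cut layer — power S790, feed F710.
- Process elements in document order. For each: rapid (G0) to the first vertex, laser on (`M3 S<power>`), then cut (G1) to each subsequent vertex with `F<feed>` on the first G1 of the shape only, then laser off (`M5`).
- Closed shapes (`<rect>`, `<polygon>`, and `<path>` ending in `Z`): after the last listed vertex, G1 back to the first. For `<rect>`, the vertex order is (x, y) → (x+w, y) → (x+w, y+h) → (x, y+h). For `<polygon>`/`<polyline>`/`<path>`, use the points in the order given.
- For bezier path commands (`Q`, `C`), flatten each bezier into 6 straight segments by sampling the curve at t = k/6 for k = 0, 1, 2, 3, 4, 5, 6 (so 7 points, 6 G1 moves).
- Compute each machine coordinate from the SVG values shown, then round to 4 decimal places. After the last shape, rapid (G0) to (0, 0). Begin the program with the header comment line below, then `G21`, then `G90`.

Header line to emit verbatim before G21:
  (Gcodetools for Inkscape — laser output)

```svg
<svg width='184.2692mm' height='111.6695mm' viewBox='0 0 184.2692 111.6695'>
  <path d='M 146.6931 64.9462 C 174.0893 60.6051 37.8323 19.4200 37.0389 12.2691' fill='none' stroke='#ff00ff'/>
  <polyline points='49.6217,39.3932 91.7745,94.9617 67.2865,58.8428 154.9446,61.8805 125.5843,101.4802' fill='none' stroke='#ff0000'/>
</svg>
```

1 u = 1 mm; y_m = 111.6695 − y.

[1] `<path>` cubic bezier, #ff00ff→cut S790 F710: (146.6931,46.7233) → (148.1382,51.6360) → (130.6166,60.7206) → (102.4371,72.0082) → (71.9084,83.5299) → (47.3394,93.3169) → (37.0389,99.4004)

[2] `<polyline>` open polyline, #ff0000→score S539 F2430: (49.6217,72.2763) → (91.7745,16.7078) → (67.2865,52.8267) → (154.9446,49.7890) → (125.5843,10.1893)

(Gcodetools for Inkscape — laser output)
G21
G90
G0 X146.6931 Y46.7233
M3 S790
G1 X148.1382 Y51.6360 F710
G1 X130.6166 Y60.7206
G1 X102.4371 Y72.0082
G1 X71.9084 Y83.5299
G1 X47.3394 Y93.3169
G1 X37.0389 Y99.4004
M5
G0 X49.6217 Y72.2763
M3 S539
G1 X91.7745 Y16.7078 F2430
G1 X67.2865 Y52.8267
G1 X154.9446 Y49.7890
G1 X125.5843 Y10.1893
M5
G0 X0.0000 Y0.0000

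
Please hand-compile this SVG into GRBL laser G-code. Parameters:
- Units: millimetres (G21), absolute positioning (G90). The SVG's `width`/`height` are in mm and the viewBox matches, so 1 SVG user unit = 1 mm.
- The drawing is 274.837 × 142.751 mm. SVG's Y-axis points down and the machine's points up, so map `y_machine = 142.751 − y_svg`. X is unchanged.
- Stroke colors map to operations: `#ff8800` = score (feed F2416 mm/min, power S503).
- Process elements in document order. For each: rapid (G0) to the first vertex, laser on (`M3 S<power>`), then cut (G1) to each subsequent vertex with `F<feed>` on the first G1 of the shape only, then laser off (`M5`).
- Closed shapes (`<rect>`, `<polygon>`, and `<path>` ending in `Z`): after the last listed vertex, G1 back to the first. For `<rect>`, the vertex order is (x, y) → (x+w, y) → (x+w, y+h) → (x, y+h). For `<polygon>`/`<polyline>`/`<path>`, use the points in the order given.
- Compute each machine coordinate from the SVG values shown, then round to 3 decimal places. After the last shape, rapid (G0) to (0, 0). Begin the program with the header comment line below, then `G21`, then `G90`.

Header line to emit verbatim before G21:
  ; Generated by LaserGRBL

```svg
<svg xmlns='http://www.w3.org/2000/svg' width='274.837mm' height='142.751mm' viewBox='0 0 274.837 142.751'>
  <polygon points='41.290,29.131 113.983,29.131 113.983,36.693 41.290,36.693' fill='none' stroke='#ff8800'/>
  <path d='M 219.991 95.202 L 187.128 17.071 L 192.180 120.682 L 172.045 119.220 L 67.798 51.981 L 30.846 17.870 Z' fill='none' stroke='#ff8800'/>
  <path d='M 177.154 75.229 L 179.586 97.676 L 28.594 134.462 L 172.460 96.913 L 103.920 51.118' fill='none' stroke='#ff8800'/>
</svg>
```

; Generated by LaserGRBL
G21
G90
G0 X41.290 Y113.620
M3 S503
G1 X113.983 Y113.620 F2416
G1 X113.983 Y106.058
G1 X41.290 Y106.058
G1 X41.290 Y113.620
M5
G0 X219.991 Y47.549
M3 S503
G1 X187.128 Y125.680 F2416
G1 X192.180 Y22.069
G1 X172.045 Y23.531
G1 X67.798 Y90.770
G1 X30.846 Y124.881
G1 X219.991 Y47.549
M5
G0 X177.154 Y67.522
M3 S503
G1 X179.586 Y45.075 F2416
G1 X28.594 Y8.289
G1 X172.460 Y45.838
G1 X103.920 Y91.633
M5
G0 X0.000 Y0.000

1 u = 1 mm; y_m = 142.751 − y.

[1] `<polygon>` rectangle, #ff8800→score S503 F2416: (41.290,113.620) → (113.983,113.620) → (113.983,106.058) → (41.290,106.058) → (41.290,113.620) (closed)

[2] `<path>` closed polygon, #ff8800→score S503 F2416: (219.991,47.549) → (187.128,125.680) → (192.180,22.069) → (172.045,23.531) → (67.798,90.770) → (30.846,124.881) → (219.991,47.549) (closed)

[3] `<path>` open polyline, #ff8800→score S503 F2416: (177.154,67.522) → (179.586,45.075) → (28.594,8.289) → (172.460,45.838) → (103.920,91.633)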